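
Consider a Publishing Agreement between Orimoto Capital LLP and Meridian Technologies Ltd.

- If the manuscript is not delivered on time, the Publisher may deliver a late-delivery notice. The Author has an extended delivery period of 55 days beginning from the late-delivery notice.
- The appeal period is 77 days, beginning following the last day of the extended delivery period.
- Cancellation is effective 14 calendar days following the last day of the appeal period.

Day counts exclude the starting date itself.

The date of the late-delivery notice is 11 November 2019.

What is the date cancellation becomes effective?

5 April 2020

The last day of the extended delivery period: 11 November 2019 + 55 days = 5 January 2020.
Adding 77 calendar days to 5 January 2020 gives 22 March 2020, which is the last day of the appeal period.
The date cancellation becomes effective: 14 calendar days after 22 March 2020 is 5 April 2020.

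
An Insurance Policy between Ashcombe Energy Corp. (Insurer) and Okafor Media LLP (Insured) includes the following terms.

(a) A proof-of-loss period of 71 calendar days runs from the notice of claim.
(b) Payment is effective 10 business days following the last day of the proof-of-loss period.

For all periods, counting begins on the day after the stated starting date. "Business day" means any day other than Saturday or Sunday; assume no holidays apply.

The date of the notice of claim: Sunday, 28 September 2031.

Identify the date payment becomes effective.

The last day of the proof-of-loss period: 71 calendar days after 28 September 2031 is 8 December 2031.
The date payment becomes effective: counting 10 business days from Monday, 8 December 2031 (Dec 9, Dec 10, Dec 11, Dec 12, Dec 15, Dec 16, Dec 17, Dec 18, Dec 19, Dec 22, skipping weekends) reaches Monday, 22 December 2031.

22 December 2031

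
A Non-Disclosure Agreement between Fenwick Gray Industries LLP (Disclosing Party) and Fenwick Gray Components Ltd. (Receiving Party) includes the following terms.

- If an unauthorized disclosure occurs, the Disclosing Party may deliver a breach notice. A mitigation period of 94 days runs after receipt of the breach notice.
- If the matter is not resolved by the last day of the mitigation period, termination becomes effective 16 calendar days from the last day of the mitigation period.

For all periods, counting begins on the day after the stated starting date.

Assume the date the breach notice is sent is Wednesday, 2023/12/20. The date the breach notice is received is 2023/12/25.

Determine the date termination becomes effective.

The last day of the mitigation period: 2023/12/25 + 94 days = 2024/03/28.
The date termination becomes effective: 16 calendar days after 2024/03/28 is 2024/04/13.

2024/04/13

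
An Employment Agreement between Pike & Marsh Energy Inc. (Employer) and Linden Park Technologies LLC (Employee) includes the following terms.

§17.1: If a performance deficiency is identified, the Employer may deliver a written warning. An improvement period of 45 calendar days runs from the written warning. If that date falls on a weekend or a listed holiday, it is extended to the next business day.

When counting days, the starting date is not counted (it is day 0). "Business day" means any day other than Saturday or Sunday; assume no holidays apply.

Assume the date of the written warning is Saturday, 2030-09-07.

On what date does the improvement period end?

2030-10-22

Adding 45 calendar days to 2030-09-07 gives 2030-10-22, which is the last day of the improvement period. 2030-10-22 is a Tuesday, so no roll-forward applies.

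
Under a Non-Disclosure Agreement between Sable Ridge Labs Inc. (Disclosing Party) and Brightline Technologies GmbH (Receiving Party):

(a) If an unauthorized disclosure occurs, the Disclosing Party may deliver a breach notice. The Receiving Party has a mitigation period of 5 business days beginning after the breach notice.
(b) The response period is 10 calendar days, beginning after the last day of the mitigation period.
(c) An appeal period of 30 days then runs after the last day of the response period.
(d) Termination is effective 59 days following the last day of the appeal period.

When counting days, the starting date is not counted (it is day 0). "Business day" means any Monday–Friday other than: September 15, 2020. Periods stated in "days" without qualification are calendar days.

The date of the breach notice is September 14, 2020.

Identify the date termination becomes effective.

From Monday, September 14, 2020, 5 business days (Sep 16, Sep 17, Sep 18, Sep 21, Sep 22, skipping weekends and the listed holiday on Sep 15) brings us to Tuesday, September 22, 2020, which is the last day of the mitigation period.
The last day of the response period: 10 calendar days after September 22, 2020 is October 2, 2020.
Adding 30 calendar days to October 2, 2020 gives November 1, 2020, which is the last day of the appeal period.
The date termination becomes effective: 59 calendar days after November 1, 2020 is December 30, 2020.

December 30, 2020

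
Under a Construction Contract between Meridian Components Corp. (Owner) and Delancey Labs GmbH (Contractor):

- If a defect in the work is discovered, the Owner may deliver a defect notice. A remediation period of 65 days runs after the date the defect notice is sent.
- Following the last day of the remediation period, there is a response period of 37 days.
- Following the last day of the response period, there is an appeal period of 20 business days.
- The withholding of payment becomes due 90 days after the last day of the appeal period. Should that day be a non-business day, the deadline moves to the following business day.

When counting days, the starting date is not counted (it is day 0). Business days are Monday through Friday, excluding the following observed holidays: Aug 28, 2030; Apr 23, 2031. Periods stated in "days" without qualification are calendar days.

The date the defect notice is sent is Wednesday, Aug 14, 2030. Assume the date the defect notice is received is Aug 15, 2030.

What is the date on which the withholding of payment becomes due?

Mar 20, 2031

The last day of the remediation period: Aug 14, 2030 + 65 days = Oct 18, 2030.
The last day of the response period: 37 calendar days after Oct 18, 2030 is Nov 24, 2030.
The last day of the appeal period: counting 20 business days from Sunday, Nov 24, 2030 (Nov 25, Nov 26, Nov 27, Nov 28, …, Dec 18, Dec 19, Dec 20, skipping weekends) reaches Friday, Dec 20, 2030.
The date on which the withholding of payment becomes due: Dec 20, 2030 + 90 days = Mar 20, 2031. Mar 20, 2031 is a Thursday and is not a listed holiday, so no roll-forward applies.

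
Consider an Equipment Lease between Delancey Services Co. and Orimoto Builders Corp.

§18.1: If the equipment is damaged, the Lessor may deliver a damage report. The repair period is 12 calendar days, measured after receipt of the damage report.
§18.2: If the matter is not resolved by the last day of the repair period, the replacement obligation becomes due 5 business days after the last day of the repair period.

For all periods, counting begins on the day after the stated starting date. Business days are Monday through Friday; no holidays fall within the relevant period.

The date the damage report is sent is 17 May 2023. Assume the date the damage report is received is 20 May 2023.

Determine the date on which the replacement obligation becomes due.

8 June 2023

The last day of the repair period: 12 calendar days after 20 May 2023 is 1 June 2023.
The date on which the replacement obligation becomes due: 5 business days after Thursday, 1 June 2023, skipping weekends — Jun 2, Jun 5, Jun 6, Jun 7, Jun 8 — lands on Thursday, 8 June 2023.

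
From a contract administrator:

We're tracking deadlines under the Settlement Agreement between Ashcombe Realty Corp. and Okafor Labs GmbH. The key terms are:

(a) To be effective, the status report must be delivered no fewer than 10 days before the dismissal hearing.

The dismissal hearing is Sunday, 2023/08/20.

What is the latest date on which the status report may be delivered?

2023/08/10

2023/08/20 minus 10 days is 2023/08/10.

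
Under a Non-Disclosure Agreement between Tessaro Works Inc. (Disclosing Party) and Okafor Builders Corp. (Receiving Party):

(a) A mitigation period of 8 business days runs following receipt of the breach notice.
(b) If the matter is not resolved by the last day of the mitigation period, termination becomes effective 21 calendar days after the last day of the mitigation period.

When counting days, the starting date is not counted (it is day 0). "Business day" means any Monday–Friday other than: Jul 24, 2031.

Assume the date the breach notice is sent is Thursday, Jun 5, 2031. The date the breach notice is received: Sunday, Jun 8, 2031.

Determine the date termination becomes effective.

Jul 9, 2031

The last day of the mitigation period: counting 8 business days from Sunday, Jun 8, 2031 (Jun 9, Jun 10, Jun 11, Jun 12, Jun 13, Jun 16, Jun 17, Jun 18, skipping weekends) reaches Wednesday, Jun 18, 2031.
Adding 21 calendar days to Jun 18, 2031 gives Jul 9, 2031, which is the date termination becomes effective.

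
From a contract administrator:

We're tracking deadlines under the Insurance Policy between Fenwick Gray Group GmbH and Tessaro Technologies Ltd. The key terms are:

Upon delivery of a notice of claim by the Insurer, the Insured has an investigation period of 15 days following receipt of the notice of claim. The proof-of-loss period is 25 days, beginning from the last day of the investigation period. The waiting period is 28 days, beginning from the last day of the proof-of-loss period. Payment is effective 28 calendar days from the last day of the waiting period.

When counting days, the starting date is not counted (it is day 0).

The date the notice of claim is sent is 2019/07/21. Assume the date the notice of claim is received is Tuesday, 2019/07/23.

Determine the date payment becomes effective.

The last day of the investigation period: 2019/07/23 + 15 days = 2019/08/07.
The last day of the proof-of-loss period: 25 calendar days after 2019/08/07 is 2019/09/01.
The last day of the waiting period: 28 calendar days after 2019/09/01 is 2019/09/29.
The date payment becomes effective: 2019/09/29 + 28 days = 2019/10/27.

2019/10/27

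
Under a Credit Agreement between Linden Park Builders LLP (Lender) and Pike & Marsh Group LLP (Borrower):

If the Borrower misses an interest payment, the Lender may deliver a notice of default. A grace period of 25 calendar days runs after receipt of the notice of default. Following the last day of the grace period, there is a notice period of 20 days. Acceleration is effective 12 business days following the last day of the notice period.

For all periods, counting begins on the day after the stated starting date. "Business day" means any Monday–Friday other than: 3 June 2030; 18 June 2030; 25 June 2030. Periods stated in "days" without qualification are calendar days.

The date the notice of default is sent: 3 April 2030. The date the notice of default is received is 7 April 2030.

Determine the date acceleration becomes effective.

10 June 2030

The last day of the grace period: 7 April 2030 + 25 days = 2 May 2030.
The last day of the notice period: 2 May 2030 + 20 days = 22 May 2030.
The date acceleration becomes effective: counting 12 business days from Wednesday, 22 May 2030 (May 23, May 24, May 27, May 28, …, Jun 6, Jun 7, Jun 10, skipping weekends and the listed holiday on Jun 3) reaches Monday, 10 June 2030.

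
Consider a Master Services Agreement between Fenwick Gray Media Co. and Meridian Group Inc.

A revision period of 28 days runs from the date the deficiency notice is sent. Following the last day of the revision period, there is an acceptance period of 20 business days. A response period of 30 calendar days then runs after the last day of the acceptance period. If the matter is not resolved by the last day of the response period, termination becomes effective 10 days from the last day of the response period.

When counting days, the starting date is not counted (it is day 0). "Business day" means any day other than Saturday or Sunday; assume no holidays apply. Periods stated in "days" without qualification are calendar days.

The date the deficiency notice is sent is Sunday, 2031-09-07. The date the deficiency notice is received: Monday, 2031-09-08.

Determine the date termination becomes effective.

Adding 28 calendar days to 2031-09-07 gives 2031-10-05, which is the last day of the revision period.
The last day of the acceptance period: 20 business days after Sunday, 2031-10-05, skipping weekends — Oct 6, Oct 7, Oct 8, Oct 9, …, Oct 29, Oct 30, Oct 31 — lands on Friday, 2031-10-31.
The last day of the response period: 2031-10-31 + 30 days = 2031-11-30.
The date termination becomes effective: 10 calendar days after 2031-11-30 is 2031-12-10.

2031-12-10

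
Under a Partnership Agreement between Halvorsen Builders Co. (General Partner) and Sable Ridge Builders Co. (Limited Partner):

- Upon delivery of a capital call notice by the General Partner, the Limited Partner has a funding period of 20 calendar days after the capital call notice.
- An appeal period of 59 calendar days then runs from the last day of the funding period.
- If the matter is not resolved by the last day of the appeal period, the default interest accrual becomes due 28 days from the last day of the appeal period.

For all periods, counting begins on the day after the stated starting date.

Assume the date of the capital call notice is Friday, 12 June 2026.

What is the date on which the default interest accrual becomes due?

Adding 20 calendar days to 12 June 2026 gives 2 July 2026, which is the last day of the funding period.
The last day of the appeal period: 2 July 2026 + 59 days = 30 August 2026.
The date on which the default interest accrual becomes due: 28 calendar days after 30 August 2026 is 27 September 2026.

27 September 2026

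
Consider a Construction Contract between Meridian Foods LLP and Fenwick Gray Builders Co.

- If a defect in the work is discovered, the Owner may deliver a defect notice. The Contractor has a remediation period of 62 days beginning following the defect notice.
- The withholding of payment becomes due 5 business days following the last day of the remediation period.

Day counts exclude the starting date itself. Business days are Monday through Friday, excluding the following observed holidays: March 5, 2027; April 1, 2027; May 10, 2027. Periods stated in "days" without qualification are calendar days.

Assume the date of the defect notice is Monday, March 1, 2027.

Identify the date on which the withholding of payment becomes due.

May 7, 2027

Adding 62 calendar days to March 1, 2027 gives May 2, 2027, which is the last day of the remediation period.
The date on which the withholding of payment becomes due: counting 5 business days from Sunday, May 2, 2027 (May 3, May 4, May 5, May 6, May 7, skipping weekends) reaches Friday, May 7, 2027.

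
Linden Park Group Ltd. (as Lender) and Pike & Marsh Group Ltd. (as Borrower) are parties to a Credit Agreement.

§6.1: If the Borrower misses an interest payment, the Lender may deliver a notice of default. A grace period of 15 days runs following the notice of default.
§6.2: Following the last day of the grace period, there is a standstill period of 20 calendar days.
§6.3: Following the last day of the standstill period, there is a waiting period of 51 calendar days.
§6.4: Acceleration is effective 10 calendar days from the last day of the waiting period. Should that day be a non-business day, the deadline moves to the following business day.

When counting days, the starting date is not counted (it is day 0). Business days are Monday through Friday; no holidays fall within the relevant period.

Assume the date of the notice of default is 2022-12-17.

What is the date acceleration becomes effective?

The last day of the grace period: 15 calendar days after 2022-12-17 is 2023-01-01.
The last day of the standstill period: 20 calendar days after 2023-01-01 is 2023-01-21.
The last day of the waiting period: 51 calendar days after 2023-01-21 is 2023-03-13.
Adding 10 calendar days to 2023-03-13 gives 2023-03-23, which is the date acceleration becomes effective. 2023-03-23 is a Thursday, so no roll-forward applies.

2023-03-23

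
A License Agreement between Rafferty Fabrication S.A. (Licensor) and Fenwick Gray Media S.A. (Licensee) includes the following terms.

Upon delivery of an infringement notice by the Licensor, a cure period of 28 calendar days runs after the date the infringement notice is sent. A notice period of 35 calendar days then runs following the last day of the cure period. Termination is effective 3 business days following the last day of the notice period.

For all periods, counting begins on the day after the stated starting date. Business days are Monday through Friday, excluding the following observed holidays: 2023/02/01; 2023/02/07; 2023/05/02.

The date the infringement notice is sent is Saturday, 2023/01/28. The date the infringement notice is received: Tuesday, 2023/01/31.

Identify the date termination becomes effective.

The last day of the cure period: 28 calendar days after 2023/01/28 is 2023/02/25.
Adding 35 calendar days to 2023/02/25 gives 2023/04/01, which is the last day of the notice period.
The date termination becomes effective: 3 business days after Saturday, 2023/04/01, skipping weekends — Apr 3, Apr 4, Apr 5 — lands on Wednesday, 2023/04/05.

2023/04/05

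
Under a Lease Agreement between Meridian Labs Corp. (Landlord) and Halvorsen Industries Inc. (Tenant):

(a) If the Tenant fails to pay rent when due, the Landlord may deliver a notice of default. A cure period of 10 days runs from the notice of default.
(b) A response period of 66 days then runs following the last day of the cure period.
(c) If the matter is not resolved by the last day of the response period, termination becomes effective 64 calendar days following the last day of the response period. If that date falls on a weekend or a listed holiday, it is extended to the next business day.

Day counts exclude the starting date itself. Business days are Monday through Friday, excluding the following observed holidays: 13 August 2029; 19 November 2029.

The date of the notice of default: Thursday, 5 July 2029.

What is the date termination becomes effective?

22 November 2029

The last day of the cure period: 5 July 2029 + 10 days = 15 July 2029.
The last day of the response period: 66 calendar days after 15 July 2029 is 19 September 2029.
The date termination becomes effective: 19 September 2029 + 64 days = 22 November 2029. 22 November 2029 is a Thursday and is not a listed holiday, so no roll-forward applies.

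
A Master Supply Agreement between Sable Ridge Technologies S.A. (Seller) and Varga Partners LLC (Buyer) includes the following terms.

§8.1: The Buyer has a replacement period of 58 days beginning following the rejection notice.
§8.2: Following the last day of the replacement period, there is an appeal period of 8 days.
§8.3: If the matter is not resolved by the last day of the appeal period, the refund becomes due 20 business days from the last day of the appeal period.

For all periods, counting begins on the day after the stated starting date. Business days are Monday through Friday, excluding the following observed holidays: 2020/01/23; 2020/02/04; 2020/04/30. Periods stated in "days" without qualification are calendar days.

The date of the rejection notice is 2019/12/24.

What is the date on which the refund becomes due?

Adding 58 calendar days to 2019/12/24 gives 2020/02/20, which is the last day of the replacement period.
Adding 8 calendar days to 2020/02/20 gives 2020/02/28, which is the last day of the appeal period.
The date on which the refund becomes due: counting 20 business days from Friday, 2020/02/28 (Mar 2, Mar 3, Mar 4, Mar 5, …, Mar 25, Mar 26, Mar 27, skipping weekends) reaches Friday, 2020/03/27.

2020/03/27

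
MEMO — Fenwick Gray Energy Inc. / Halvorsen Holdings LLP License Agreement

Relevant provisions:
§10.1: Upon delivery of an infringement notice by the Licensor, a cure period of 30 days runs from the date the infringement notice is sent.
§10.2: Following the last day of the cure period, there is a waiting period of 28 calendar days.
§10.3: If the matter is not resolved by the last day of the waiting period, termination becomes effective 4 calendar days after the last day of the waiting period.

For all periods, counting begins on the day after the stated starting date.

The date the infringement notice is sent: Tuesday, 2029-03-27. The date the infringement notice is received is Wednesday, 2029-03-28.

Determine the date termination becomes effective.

Adding 30 calendar days to 2029-03-27 gives 2029-04-26, which is the last day of the cure period.
Adding 28 calendar days to 2029-04-26 gives 2029-05-24, which is the last day of the waiting period.
The date termination becomes effective: 2029-05-24 + 4 days = 2029-05-28.

2029-05-28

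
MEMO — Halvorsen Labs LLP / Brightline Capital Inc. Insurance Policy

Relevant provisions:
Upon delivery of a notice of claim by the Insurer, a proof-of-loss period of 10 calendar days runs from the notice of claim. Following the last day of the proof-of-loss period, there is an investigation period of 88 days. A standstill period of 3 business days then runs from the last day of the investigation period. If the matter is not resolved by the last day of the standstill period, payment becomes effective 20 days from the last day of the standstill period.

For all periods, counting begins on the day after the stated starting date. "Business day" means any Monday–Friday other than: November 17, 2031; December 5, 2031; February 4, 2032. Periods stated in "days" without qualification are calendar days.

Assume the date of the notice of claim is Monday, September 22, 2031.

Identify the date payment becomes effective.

The last day of the proof-of-loss period: 10 calendar days after September 22, 2031 is October 2, 2031.
Adding 88 calendar days to October 2, 2031 gives December 29, 2031, which is the last day of the investigation period.
The last day of the standstill period: counting 3 business days from Monday, December 29, 2031 (Dec 30, Dec 31, Jan 1, skipping weekends) reaches Thursday, January 1, 2032.
Adding 20 calendar days to January 1, 2032 gives January 21, 2032, which is the date payment becomes effective.

January 21, 2032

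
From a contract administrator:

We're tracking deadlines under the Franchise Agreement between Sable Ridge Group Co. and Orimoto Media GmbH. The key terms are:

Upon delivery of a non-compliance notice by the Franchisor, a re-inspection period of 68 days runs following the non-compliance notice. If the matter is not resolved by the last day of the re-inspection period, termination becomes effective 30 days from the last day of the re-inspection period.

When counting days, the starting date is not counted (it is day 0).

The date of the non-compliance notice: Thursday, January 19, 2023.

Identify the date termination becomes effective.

April 27, 2023

Adding 68 calendar days to January 19, 2023 gives March 28, 2023, which is the last day of the re-inspection period.
The date termination becomes effective: 30 calendar days after March 28, 2023 is April 27, 2023.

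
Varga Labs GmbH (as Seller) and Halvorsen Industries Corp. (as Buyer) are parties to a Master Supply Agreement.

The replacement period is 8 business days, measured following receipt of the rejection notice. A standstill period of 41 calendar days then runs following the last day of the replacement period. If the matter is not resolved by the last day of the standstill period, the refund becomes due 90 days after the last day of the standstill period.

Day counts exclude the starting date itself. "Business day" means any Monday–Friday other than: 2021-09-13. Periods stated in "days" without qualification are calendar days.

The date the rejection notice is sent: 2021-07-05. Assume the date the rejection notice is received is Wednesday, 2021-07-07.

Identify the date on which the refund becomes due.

The last day of the replacement period: counting 8 business days from Wednesday, 2021-07-07 (Jul 8, Jul 9, Jul 12, Jul 13, Jul 14, Jul 15, Jul 16, Jul 19, skipping weekends) reaches Monday, 2021-07-19.
The last day of the standstill period: 41 calendar days after 2021-07-19 is 2021-08-29.
The date on which the refund becomes due: 2021-08-29 + 90 days = 2021-11-27.

2021-11-27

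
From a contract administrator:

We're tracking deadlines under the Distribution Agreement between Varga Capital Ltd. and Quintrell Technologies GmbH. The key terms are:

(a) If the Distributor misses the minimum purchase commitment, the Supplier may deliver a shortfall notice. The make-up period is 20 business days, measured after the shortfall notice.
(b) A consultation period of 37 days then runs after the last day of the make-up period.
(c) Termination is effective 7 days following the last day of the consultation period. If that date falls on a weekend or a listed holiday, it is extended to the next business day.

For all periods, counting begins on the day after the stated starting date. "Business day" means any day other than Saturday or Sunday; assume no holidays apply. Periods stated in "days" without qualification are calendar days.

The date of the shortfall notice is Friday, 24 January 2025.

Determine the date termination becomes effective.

From Friday, 24 January 2025, 20 business days (Jan 27, Jan 28, Jan 29, Jan 30, …, Feb 19, Feb 20, Feb 21, skipping weekends) brings us to Friday, 21 February 2025, which is the last day of the make-up period.
The last day of the consultation period: 37 calendar days after 21 February 2025 is 30 March 2025.
The date termination becomes effective: 30 March 2025 + 7 days = 6 April 2025. That falls on a Sunday, so it rolls to the next business day, Monday, 7 April 2025.

7 April 2025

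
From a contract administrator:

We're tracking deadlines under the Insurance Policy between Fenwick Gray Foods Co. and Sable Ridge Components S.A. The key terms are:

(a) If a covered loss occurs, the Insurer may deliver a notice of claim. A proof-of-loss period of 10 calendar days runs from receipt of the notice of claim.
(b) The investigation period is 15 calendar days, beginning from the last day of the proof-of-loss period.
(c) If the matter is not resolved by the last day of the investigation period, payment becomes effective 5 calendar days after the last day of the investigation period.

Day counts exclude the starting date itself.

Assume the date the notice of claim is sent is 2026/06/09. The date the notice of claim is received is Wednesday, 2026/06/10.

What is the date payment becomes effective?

2026/07/10

The last day of the proof-of-loss period: 10 calendar days after 2026/06/10 is 2026/06/20.
The last day of the investigation period: 15 calendar days after 2026/06/20 is 2026/07/05.
The date payment becomes effective: 2026/07/05 + 5 days = 2026/07/10.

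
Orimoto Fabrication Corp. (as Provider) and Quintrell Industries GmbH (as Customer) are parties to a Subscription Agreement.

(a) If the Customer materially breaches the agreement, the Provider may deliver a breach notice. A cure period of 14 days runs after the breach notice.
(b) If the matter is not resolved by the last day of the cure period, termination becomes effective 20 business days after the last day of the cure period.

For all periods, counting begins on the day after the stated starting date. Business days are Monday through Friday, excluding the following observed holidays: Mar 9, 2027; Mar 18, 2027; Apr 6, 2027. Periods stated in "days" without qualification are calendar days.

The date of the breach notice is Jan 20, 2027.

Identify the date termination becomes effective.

Adding 14 calendar days to Jan 20, 2027 gives Feb 3, 2027, which is the last day of the cure period.
The date termination becomes effective: counting 20 business days from Wednesday, Feb 3, 2027 (Feb 4, Feb 5, Feb 8, Feb 9, …, Mar 1, Mar 2, Mar 3, skipping weekends) reaches Wednesday, Mar 3, 2027.

Mar 3, 2027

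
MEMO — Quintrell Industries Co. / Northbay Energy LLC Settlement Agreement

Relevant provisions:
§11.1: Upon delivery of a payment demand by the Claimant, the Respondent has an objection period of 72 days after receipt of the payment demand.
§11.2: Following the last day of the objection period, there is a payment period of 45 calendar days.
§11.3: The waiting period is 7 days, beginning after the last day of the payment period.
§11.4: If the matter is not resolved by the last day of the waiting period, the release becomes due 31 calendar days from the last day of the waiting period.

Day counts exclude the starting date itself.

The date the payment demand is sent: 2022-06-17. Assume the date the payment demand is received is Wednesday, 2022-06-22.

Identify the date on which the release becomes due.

Adding 72 calendar days to 2022-06-22 gives 2022-09-02, which is the last day of the objection period.
The last day of the payment period: 2022-09-02 + 45 days = 2022-10-17.
The last day of the waiting period: 7 calendar days after 2022-10-17 is 2022-10-24.
The date on which the release becomes due: 2022-10-24 + 31 days = 2022-11-24.

2022-11-24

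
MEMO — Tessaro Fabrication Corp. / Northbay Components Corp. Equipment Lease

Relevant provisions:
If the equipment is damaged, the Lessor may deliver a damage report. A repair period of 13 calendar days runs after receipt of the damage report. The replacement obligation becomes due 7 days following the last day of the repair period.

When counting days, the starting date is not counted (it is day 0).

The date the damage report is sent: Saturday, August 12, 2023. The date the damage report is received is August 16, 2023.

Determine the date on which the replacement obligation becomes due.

Adding 13 calendar days to August 16, 2023 gives August 29, 2023, which is the last day of the repair period.
Adding 7 calendar days to August 29, 2023 gives September 5, 2023, which is the date on which the replacement obligation becomes due.

September 5, 2023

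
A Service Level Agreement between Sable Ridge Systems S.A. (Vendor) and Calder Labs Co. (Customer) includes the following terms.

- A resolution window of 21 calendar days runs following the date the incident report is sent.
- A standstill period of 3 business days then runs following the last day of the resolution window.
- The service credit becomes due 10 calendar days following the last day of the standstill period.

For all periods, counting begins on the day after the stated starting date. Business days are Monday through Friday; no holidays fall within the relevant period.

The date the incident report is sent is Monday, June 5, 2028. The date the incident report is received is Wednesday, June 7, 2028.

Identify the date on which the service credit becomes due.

The last day of the resolution window: June 5, 2028 + 21 days = June 26, 2028.
From Monday, June 26, 2028, 3 business days (Jun 27, Jun 28, Jun 29, skipping weekends) brings us to Thursday, June 29, 2028, which is the last day of the standstill period.
The date on which the service credit becomes due: 10 calendar days after June 29, 2028 is July 9, 2028.

July 9, 2028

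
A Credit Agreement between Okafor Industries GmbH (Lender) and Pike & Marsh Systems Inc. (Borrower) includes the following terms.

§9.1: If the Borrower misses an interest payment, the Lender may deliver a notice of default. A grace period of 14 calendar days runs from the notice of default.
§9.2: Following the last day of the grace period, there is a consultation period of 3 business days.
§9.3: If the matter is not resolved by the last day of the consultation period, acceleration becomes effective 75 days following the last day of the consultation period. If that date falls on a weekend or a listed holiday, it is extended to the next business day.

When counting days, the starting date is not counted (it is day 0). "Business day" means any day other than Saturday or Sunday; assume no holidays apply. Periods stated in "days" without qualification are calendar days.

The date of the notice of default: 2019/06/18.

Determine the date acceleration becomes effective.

2019/09/18

The last day of the grace period: 14 calendar days after 2019/06/18 is 2019/07/02.
From Tuesday, 2019/07/02, 3 business days (Jul 3, Jul 4, Jul 5, skipping weekends) brings us to Friday, 2019/07/05, which is the last day of the consultation period.
Adding 75 calendar days to 2019/07/05 gives 2019/09/18, which is the date acceleration becomes effective. 2019/09/18 is a Wednesday, so no roll-forward applies.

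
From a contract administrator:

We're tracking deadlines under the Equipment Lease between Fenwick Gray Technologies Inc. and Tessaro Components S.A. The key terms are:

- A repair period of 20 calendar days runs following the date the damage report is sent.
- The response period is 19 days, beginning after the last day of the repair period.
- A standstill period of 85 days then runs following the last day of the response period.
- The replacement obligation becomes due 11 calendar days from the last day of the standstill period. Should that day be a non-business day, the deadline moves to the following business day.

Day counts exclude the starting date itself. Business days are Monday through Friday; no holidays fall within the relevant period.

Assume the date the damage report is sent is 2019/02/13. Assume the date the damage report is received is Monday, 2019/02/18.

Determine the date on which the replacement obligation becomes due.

2019/06/28

The last day of the repair period: 2019/02/13 + 20 days = 2019/03/05.
Adding 19 calendar days to 2019/03/05 gives 2019/03/24, which is the last day of the response period.
Adding 85 calendar days to 2019/03/24 gives 2019/06/17, which is the last day of the standstill period.
The date on which the replacement obligation becomes due: 2019/06/17 + 11 days = 2019/06/28. 2019/06/28 is a Friday, so no roll-forward applies.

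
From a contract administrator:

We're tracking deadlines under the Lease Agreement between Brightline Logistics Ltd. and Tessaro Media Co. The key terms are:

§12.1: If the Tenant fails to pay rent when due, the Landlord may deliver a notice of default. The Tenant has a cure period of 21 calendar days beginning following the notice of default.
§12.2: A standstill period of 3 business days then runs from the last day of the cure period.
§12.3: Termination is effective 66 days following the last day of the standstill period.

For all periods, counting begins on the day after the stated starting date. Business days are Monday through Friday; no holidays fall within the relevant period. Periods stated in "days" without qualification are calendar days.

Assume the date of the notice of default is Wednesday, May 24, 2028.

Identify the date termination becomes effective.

August 24, 2028

Adding 21 calendar days to May 24, 2028 gives June 14, 2028, which is the last day of the cure period.
From Wednesday, June 14, 2028, 3 business days (Jun 15, Jun 16, Jun 19, skipping weekends) brings us to Monday, June 19, 2028, which is the last day of the standstill period.
The date termination becomes effective: June 19, 2028 + 66 days = August 24, 2028.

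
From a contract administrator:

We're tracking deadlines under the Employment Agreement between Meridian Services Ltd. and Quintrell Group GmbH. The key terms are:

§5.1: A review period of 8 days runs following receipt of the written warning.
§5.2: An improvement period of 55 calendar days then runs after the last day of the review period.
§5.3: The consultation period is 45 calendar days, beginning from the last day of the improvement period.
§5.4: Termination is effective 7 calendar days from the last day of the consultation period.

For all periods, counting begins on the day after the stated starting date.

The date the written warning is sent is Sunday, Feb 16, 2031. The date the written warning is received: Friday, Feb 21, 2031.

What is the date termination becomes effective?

The last day of the review period: Feb 21, 2031 + 8 days = Mar 1, 2031.
Adding 55 calendar days to Mar 1, 2031 gives Apr 25, 2031, which is the last day of the improvement period.
The last day of the consultation period: 45 calendar days after Apr 25, 2031 is Jun 9, 2031.
The date termination becomes effective: Jun 9, 2031 + 7 days = Jun 16, 2031.

Jun 16, 2031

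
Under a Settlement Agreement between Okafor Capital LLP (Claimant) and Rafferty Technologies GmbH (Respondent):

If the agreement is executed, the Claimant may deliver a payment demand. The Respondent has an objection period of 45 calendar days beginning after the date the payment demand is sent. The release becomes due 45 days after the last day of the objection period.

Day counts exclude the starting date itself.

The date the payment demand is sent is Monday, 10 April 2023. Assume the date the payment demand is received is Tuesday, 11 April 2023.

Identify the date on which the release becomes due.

9 July 2023

The last day of the objection period: 45 calendar days after 10 April 2023 is 25 May 2023.
The date on which the release becomes due: 25 May 2023 + 45 days = 9 July 2023.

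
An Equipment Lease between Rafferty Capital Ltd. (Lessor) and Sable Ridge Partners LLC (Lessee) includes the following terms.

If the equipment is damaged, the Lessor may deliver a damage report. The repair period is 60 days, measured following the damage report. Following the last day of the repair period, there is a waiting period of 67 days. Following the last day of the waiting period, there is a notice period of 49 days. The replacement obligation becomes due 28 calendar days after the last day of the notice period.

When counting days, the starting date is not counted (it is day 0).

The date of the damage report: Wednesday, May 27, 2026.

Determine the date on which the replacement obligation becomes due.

Dec 17, 2026

The last day of the repair period: 60 calendar days after May 27, 2026 is Jul 26, 2026.
The last day of the waiting period: 67 calendar days after Jul 26, 2026 is Oct 1, 2026.
Adding 49 calendar days to Oct 1, 2026 gives Nov 19, 2026, which is the last day of the notice period.
The date on which the replacement obligation becomes due: 28 calendar days after Nov 19, 2026 is Dec 17, 2026.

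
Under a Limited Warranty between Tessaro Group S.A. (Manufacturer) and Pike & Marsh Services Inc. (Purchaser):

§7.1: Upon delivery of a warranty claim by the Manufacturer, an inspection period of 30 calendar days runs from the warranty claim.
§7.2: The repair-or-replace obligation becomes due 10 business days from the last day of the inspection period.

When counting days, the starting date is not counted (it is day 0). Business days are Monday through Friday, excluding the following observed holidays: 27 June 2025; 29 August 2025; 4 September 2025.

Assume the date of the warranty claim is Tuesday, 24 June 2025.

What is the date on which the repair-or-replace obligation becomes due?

7 August 2025

Adding 30 calendar days to 24 June 2025 gives 24 July 2025, which is the last day of the inspection period.
The date on which the repair-or-replace obligation becomes due: 10 business days after Thursday, 24 July 2025, skipping weekends — Jul 25, Jul 28, Jul 29, Jul 30, Jul 31, Aug 1, Aug 4, Aug 5, Aug 6, Aug 7 — lands on Thursday, 7 August 2025.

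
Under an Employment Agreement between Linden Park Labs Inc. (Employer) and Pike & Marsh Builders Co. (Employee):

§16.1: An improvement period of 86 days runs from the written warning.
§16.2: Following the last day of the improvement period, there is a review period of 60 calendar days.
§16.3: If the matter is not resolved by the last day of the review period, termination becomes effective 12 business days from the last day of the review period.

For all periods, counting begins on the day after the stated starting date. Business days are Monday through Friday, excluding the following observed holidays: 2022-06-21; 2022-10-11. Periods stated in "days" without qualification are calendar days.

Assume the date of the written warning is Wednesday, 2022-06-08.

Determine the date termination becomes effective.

Adding 86 calendar days to 2022-06-08 gives 2022-09-02, which is the last day of the improvement period.
The last day of the review period: 2022-09-02 + 60 days = 2022-11-01.
From Tuesday, 2022-11-01, 12 business days (Nov 2, Nov 3, Nov 4, Nov 7, …, Nov 15, Nov 16, Nov 17, skipping weekends) brings us to Thursday, 2022-11-17, which is the date termination becomes effective.

2022-11-17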